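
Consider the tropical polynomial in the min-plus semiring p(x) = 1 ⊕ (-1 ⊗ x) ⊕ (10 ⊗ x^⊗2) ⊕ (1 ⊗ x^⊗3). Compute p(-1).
p(-1) = -2

A tropical monomial a ⊗ x^⊗i evaluates to a + i · x. Evaluating each term at x = -1:
  Term 0 contributes 1 + 0 · -1 = 1
  Term 1 contributes -1 + 1 · -1 = -2
  Term 2 contributes 10 + 2 · -1 = 8
  Term 3 contributes 1 + 3 · -1 = -2
p(-1) = ⊕ of these = min[1, -2, 8, -2] = -2.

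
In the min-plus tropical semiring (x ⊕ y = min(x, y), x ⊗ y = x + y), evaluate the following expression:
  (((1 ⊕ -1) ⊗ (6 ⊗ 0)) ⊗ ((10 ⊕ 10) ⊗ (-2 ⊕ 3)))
(((1 ⊕ -1) ⊗ (6 ⊗ 0)) ⊗ ((10 ⊕ 10) ⊗ (-2 ⊕ 3))) = 13

Expand innermost to outermost. Recall ⊕ takes the minimum of its arguments and ⊗ takes their sum. Working out the expression (((1 ⊕ -1) ⊗ (6 ⊗ 0)) ⊗ ((10 ⊕ 10) ⊗ (-2 ⊕ 3))) gives 13.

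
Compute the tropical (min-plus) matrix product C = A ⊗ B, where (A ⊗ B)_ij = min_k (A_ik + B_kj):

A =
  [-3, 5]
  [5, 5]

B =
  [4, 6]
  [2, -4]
A ⊗ B =
  [1, 1]
  [7, 1]

Apply the min-plus product entry-by-entry:
  C[0][0] = min over k of (A[0][0] + B[0][0] = -3 + 4 = 1, A[0][1] + B[1][0] = 5 + 2 = 7) = 1 (attained at k = 0)
  C[0][1] = min over k of (A[0][0] + B[0][1] = -3 + 6 = 3, A[0][1] + B[1][1] = 5 + -4 = 1) = 1 (attained at k = 1)
  C[1][0] = min over k of (A[1][0] + B[0][0] = 5 + 4 = 9, A[1][1] + B[1][0] = 5 + 2 = 7) = 7 (attained at k = 1)
  C[1][1] = min over k of (A[1][0] + B[0][1] = 5 + 6 = 11, A[1][1] + B[1][1] = 5 + -4 = 1) = 1 (attained at k = 1)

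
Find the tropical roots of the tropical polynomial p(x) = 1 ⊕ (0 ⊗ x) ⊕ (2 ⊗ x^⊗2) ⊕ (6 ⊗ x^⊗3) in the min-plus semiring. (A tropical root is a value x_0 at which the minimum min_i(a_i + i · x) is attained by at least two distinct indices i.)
Roots: {-4, -2, 1}

Each tropical root is a break point of the lower envelope of the lines y = a_i + i · x (there are 4 lines, with slopes 0, 1, ..., 3). Only the lines that attain the minimum somewhere contribute to roots; other lines are dominated. Here the surviving (envelope) indices are i = 3, i = 2, i = 1, i = 0.
Intersections between consecutive envelope lines give the roots: for adjacent envelope indices i < j the intersection is x = (a_i − a_j) / (j − i). Reading off the sorted break points: {-4, -2, 1}.
Verification: at each break x_0, at least two indices attain the minimum of min_i(a_i + i · x_0).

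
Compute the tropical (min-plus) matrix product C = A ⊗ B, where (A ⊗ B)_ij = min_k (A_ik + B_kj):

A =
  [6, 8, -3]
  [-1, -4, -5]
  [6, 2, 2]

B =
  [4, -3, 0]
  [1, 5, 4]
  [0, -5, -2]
A ⊗ B =
  [-3, -8, -5]
  [-5, -10, -7]
  [2, -3, 0]

Apply the min-plus product entry-by-entry:
  C[0][0] = min over k of (A[0][0] + B[0][0] = 6 + 4 = 10, A[0][1] + B[1][0] = 8 + 1 = 9, A[0][2] + B[2][0] = -3 + 0 = -3) = -3 (attained at k = 2)
  C[0][1] = min over k of (A[0][0] + B[0][1] = 6 + -3 = 3, A[0][1] + B[1][1] = 8 + 5 = 13, A[0][2] + B[2][1] = -3 + -5 = -8) = -8 (attained at k = 2)
  C[0][2] = min over k of (A[0][0] + B[0][2] = 6 + 0 = 6, A[0][1] + B[1][2] = 8 + 4 = 12, A[0][2] + B[2][2] = -3 + -2 = -5) = -5 (attained at k = 2)
  C[1][0] = min over k of (A[1][0] + B[0][0] = -1 + 4 = 3, A[1][1] + B[1][0] = -4 + 1 = -3, A[1][2] + B[2][0] = -5 + 0 = -5) = -5 (attained at k = 2)
  C[1][1] = min over k of (A[1][0] + B[0][1] = -1 + -3 = -4, A[1][1] + B[1][1] = -4 + 5 = 1, A[1][2] + B[2][1] = -5 + -5 = -10) = -10 (attained at k = 2)
  C[1][2] = min over k of (A[1][0] + B[0][2] = -1 + 0 = -1, A[1][1] + B[1][2] = -4 + 4 = 0, A[1][2] + B[2][2] = -5 + -2 = -7) = -7 (attained at k = 2)
  C[2][0] = min over k of (A[2][0] + B[0][0] = 6 + 4 = 10, A[2][1] + B[1][0] = 2 + 1 = 3, A[2][2] + B[2][0] = 2 + 0 = 2) = 2 (attained at k = 2)
  C[2][1] = min over k of (A[2][0] + B[0][1] = 6 + -3 = 3, A[2][1] + B[1][1] = 2 + 5 = 7, A[2][2] + B[2][1] = 2 + -5 = -3) = -3 (attained at k = 2)
  C[2][2] = min over k of (A[2][0] + B[0][2] = 6 + 0 = 6, A[2][1] + B[1][2] = 2 + 4 = 6, A[2][2] + B[2][2] = 2 + -2 = 0) = 0 (attained at k = 2)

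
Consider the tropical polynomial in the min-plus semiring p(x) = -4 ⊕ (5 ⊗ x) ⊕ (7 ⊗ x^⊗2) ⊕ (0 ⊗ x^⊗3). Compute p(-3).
p(-3) = -9

A tropical monomial a ⊗ x^⊗i evaluates to a + i · x. Evaluating each term at x = -3:
  Term 0 contributes -4 + 0 · -3 = -4
  Term 1 contributes 5 + 1 · -3 = 2
  Term 2 contributes 7 + 2 · -3 = 1
  Term 3 contributes 0 + 3 · -3 = -9
p(-3) = ⊕ of these = min[-4, 2, 1, -9] = -9.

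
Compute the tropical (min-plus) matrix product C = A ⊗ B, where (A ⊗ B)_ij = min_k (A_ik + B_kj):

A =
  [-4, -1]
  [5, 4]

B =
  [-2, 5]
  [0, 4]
A ⊗ B =
  [-6, 1]
  [3, 8]

Apply the min-plus product entry-by-entry:
  C[0][0] = min over k of (A[0][0] + B[0][0] = -4 + -2 = -6, A[0][1] + B[1][0] = -1 + 0 = -1) = -6 (attained at k = 0)
  C[0][1] = min over k of (A[0][0] + B[0][1] = -4 + 5 = 1, A[0][1] + B[1][1] = -1 + 4 = 3) = 1 (attained at k = 0)
  C[1][0] = min over k of (A[1][0] + B[0][0] = 5 + -2 = 3, A[1][1] + B[1][0] = 4 + 0 = 4) = 3 (attained at k = 0)
  C[1][1] = min over k of (A[1][0] + B[0][1] = 5 + 5 = 10, A[1][1] + B[1][1] = 4 + 4 = 8) = 8 (attained at k = 1)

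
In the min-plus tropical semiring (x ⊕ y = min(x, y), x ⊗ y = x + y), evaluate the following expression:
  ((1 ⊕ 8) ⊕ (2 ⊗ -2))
((1 ⊕ 8) ⊕ (2 ⊗ -2)) = 0

Expand innermost to outermost. Recall ⊕ takes the minimum of its arguments and ⊗ takes their sum. Working out the expression ((1 ⊕ 8) ⊕ (2 ⊗ -2)) gives 0.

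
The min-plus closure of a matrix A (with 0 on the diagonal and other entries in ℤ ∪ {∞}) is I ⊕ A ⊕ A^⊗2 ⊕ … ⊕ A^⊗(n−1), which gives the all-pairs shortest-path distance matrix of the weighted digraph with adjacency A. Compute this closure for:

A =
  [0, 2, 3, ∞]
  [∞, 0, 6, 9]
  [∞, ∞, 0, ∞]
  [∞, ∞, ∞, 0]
Closure =
  [0, 2, 3, 11]
  [∞, 0, 6, 9]
  [∞, ∞, 0, ∞]
  [∞, ∞, ∞, 0]

This is the Floyd-Warshall all-pairs shortest-path computation. For each intermediate vertex k = 0, 1, …, 3, update dist[i][j] ← min(dist[i][j], dist[i][k] + dist[k][j]). The final matrix gives, for each (i, j), the minimum total weight of any directed path from i to j (possibly empty when i = j).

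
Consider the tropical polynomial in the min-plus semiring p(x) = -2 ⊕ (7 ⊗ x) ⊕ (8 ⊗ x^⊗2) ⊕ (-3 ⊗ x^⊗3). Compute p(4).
p(4) = -2

A tropical monomial a ⊗ x^⊗i evaluates to a + i · x. Evaluating each term at x = 4:
  Term 0 contributes -2 + 0 · 4 = -2
  Term 1 contributes 7 + 1 · 4 = 11
  Term 2 contributes 8 + 2 · 4 = 16
  Term 3 contributes -3 + 3 · 4 = 9
p(4) = ⊕ of these = min[-2, 11, 16, 9] = -2.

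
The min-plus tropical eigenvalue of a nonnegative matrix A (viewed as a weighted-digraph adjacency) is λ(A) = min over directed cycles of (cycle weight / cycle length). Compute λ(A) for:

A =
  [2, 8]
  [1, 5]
λ(A) = 2

Enumerate directed cycles and compute their means (weight / length). Sample:
  cycle 0 → 0: weight = 2, length = 1, mean = 2/1 ≈ 2.000
  cycle 1 → 1: weight = 5, length = 1, mean = 5/1 ≈ 5.000
  cycle 0 → 1 → 0: weight = 9, length = 2, mean = 9/2 ≈ 4.500
  cycle 1 → 0 → 1: weight = 9, length = 2, mean = 9/2 ≈ 4.500
Minimum mean = 2.000, attained e.g. along the cycle 0 → 0 with weight 2 and length 1. So λ(A) = 2/1 = 2.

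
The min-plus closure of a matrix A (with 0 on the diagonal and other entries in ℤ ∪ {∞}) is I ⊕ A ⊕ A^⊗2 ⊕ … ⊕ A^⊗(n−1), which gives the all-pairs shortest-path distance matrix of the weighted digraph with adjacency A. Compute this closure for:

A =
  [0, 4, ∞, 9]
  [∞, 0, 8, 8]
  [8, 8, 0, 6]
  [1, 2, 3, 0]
Closure =
  [0, 4, 12, 9]
  [9, 0, 8, 8]
  [7, 8, 0, 6]
  [1, 2, 3, 0]

This is the Floyd-Warshall all-pairs shortest-path computation. For each intermediate vertex k = 0, 1, …, 3, update dist[i][j] ← min(dist[i][j], dist[i][k] + dist[k][j]). The final matrix gives, for each (i, j), the minimum total weight of any directed path from i to j (possibly empty when i = j).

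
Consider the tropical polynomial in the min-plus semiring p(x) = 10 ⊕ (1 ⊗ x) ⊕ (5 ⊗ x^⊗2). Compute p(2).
p(2) = 3

A tropical monomial a ⊗ x^⊗i evaluates to a + i · x. Evaluating each term at x = 2:
  Term 0 contributes 10 + 0 · 2 = 10
  Term 1 contributes 1 + 1 · 2 = 3
  Term 2 contributes 5 + 2 · 2 = 9
p(2) = ⊕ of these = min[10, 3, 9] = 3.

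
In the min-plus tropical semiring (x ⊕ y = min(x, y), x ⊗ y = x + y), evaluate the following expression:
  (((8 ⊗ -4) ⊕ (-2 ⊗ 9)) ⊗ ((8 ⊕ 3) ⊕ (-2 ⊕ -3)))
(((8 ⊗ -4) ⊕ (-2 ⊗ 9)) ⊗ ((8 ⊕ 3) ⊕ (-2 ⊕ -3))) = 1

Expand innermost to outermost. Recall ⊕ takes the minimum of its arguments and ⊗ takes their sum. Working out the expression (((8 ⊗ -4) ⊕ (-2 ⊗ 9)) ⊗ ((8 ⊕ 3) ⊕ (-2 ⊕ -3))) gives 1.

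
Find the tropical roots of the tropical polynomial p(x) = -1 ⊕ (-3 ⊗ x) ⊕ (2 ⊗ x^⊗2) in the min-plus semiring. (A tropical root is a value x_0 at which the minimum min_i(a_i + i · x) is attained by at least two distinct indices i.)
Roots: {-5, 2}

Each tropical root is a break point of the lower envelope of the lines y = a_i + i · x (there are 3 lines, with slopes 0, 1, ..., 2). Only the lines that attain the minimum somewhere contribute to roots; other lines are dominated. Here the surviving (envelope) indices are i = 2, i = 1, i = 0.
Intersections between consecutive envelope lines give the roots: for adjacent envelope indices i < j the intersection is x = (a_i − a_j) / (j − i). Reading off the sorted break points: {-5, 2}.
Verification: at each break x_0, at least two indices attain the minimum of min_i(a_i + i · x_0).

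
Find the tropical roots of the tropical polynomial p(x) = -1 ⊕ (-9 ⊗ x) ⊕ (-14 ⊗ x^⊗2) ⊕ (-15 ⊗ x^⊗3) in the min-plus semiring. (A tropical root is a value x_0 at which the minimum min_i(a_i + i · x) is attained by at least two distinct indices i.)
Roots: {1, 5, 8}

Each tropical root is a break point of the lower envelope of the lines y = a_i + i · x (there are 4 lines, with slopes 0, 1, ..., 3). Only the lines that attain the minimum somewhere contribute to roots; other lines are dominated. Here the surviving (envelope) indices are i = 3, i = 2, i = 1, i = 0.
Intersections between consecutive envelope lines give the roots: for adjacent envelope indices i < j the intersection is x = (a_i − a_j) / (j − i). Reading off the sorted break points: {1, 5, 8}.
Verification: at each break x_0, at least two indices attain the minimum of min_i(a_i + i · x_0).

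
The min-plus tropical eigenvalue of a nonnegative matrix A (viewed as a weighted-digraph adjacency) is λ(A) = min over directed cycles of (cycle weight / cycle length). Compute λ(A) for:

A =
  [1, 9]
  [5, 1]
λ(A) = 1

Enumerate directed cycles and compute their means (weight / length). Sample:
  cycle 0 → 0: weight = 1, length = 1, mean = 1/1 ≈ 1.000
  cycle 1 → 1: weight = 1, length = 1, mean = 1/1 ≈ 1.000
  cycle 0 → 1 → 0: weight = 14, length = 2, mean = 14/2 ≈ 7.000
  cycle 1 → 0 → 1: weight = 14, length = 2, mean = 14/2 ≈ 7.000
Minimum mean = 1.000, attained e.g. along the cycle 0 → 0 with weight 1 and length 1. So λ(A) = 1/1 = 1.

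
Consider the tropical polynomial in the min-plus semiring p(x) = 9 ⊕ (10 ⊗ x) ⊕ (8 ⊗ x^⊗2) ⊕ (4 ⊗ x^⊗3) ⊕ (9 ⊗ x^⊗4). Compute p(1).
p(1) = 7

A tropical monomial a ⊗ x^⊗i evaluates to a + i · x. Evaluating each term at x = 1:
  Term 0 contributes 9 + 0 · 1 = 9
  Term 1 contributes 10 + 1 · 1 = 11
  Term 2 contributes 8 + 2 · 1 = 10
  Term 3 contributes 4 + 3 · 1 = 7
  Term 4 contributes 9 + 4 · 1 = 13
p(1) = ⊕ of these = min[9, 11, 10, 7, 13] = 7.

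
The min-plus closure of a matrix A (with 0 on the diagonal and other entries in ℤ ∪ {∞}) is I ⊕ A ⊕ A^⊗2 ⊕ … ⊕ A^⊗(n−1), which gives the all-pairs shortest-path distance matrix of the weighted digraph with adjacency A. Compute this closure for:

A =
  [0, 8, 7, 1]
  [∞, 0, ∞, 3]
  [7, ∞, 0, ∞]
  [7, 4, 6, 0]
Closure =
  [0, 5, 7, 1]
  [10, 0, 9, 3]
  [7, 12, 0, 8]
  [7, 4, 6, 0]

This is the Floyd-Warshall all-pairs shortest-path computation. For each intermediate vertex k = 0, 1, …, 3, update dist[i][j] ← min(dist[i][j], dist[i][k] + dist[k][j]). The final matrix gives, for each (i, j), the minimum total weight of any directed path from i to j (possibly empty when i = j).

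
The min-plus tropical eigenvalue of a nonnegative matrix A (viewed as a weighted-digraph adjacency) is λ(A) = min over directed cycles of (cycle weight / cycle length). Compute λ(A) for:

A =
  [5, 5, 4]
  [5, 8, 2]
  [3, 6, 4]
λ(A) = 10/3

Enumerate directed cycles and compute their means (weight / length). Sample:
  cycle 0 → 0: weight = 5, length = 1, mean = 5/1 ≈ 5.000
  cycle 1 → 1: weight = 8, length = 1, mean = 8/1 ≈ 8.000
  cycle 2 → 2: weight = 4, length = 1, mean = 4/1 ≈ 4.000
  cycle 0 → 1 → 0: weight = 10, length = 2, mean = 10/2 ≈ 5.000
  cycle 0 → 2 → 0: weight = 7, length = 2, mean = 7/2 ≈ 3.500
  cycle 1 → 0 → 1: weight = 10, length = 2, mean = 10/2 ≈ 5.000
Minimum mean = 3.333, attained e.g. along the cycle 0 → 1 → 2 → 0 with weight 10 and length 3. So λ(A) = 10/3 = 10/3.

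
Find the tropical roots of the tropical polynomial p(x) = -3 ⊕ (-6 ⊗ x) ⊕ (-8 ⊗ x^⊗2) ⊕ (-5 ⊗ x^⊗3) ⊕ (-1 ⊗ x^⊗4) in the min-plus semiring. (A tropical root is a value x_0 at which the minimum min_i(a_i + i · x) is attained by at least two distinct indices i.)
Roots: {-4, -3, 2, 3}

Each tropical root is a break point of the lower envelope of the lines y = a_i + i · x (there are 5 lines, with slopes 0, 1, ..., 4). Only the lines that attain the minimum somewhere contribute to roots; other lines are dominated. Here the surviving (envelope) indices are i = 4, i = 3, i = 2, i = 1, i = 0.
Intersections between consecutive envelope lines give the roots: for adjacent envelope indices i < j the intersection is x = (a_i − a_j) / (j − i). Reading off the sorted break points: {-4, -3, 2, 3}.
Verification: at each break x_0, at least two indices attain the minimum of min_i(a_i + i · x_0).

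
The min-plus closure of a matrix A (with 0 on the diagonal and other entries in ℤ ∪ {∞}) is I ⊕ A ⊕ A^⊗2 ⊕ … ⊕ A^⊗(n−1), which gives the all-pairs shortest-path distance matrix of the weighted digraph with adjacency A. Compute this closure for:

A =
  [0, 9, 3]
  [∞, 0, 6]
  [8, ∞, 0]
Closure =
  [0, 9, 3]
  [14, 0, 6]
  [8, 17, 0]

This is the Floyd-Warshall all-pairs shortest-path computation. For each intermediate vertex k = 0, 1, …, 2, update dist[i][j] ← min(dist[i][j], dist[i][k] + dist[k][j]). The final matrix gives, for each (i, j), the minimum total weight of any directed path from i to j (possibly empty when i = j).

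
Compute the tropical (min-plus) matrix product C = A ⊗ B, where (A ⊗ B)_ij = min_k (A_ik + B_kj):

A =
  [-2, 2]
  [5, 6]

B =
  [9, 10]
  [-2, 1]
A ⊗ B =
  [0, 3]
  [4, 7]

Apply the min-plus product entry-by-entry:
  C[0][0] = min over k of (A[0][0] + B[0][0] = -2 + 9 = 7, A[0][1] + B[1][0] = 2 + -2 = 0) = 0 (attained at k = 1)
  C[0][1] = min over k of (A[0][0] + B[0][1] = -2 + 10 = 8, A[0][1] + B[1][1] = 2 + 1 = 3) = 3 (attained at k = 1)
  C[1][0] = min over k of (A[1][0] + B[0][0] = 5 + 9 = 14, A[1][1] + B[1][0] = 6 + -2 = 4) = 4 (attained at k = 1)
  C[1][1] = min over k of (A[1][0] + B[0][1] = 5 + 10 = 15, A[1][1] + B[1][1] = 6 + 1 = 7) = 7 (attained at k = 1)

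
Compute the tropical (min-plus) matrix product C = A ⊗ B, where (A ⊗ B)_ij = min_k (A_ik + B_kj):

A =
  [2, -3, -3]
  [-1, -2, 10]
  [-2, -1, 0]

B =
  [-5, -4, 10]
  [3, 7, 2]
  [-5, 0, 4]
A ⊗ B =
  [-8, -3, -1]
  [-6, -5, 0]
  [-7, -6, 1]

Apply the min-plus product entry-by-entry:
  C[0][0] = min over k of (A[0][0] + B[0][0] = 2 + -5 = -3, A[0][1] + B[1][0] = -3 + 3 = 0, A[0][2] + B[2][0] = -3 + -5 = -8) = -8 (attained at k = 2)
  C[0][1] = min over k of (A[0][0] + B[0][1] = 2 + -4 = -2, A[0][1] + B[1][1] = -3 + 7 = 4, A[0][2] + B[2][1] = -3 + 0 = -3) = -3 (attained at k = 2)
  C[0][2] = min over k of (A[0][0] + B[0][2] = 2 + 10 = 12, A[0][1] + B[1][2] = -3 + 2 = -1, A[0][2] + B[2][2] = -3 + 4 = 1) = -1 (attained at k = 1)
  C[1][0] = min over k of (A[1][0] + B[0][0] = -1 + -5 = -6, A[1][1] + B[1][0] = -2 + 3 = 1, A[1][2] + B[2][0] = 10 + -5 = 5) = -6 (attained at k = 0)
  C[1][1] = min over k of (A[1][0] + B[0][1] = -1 + -4 = -5, A[1][1] + B[1][1] = -2 + 7 = 5, A[1][2] + B[2][1] = 10 + 0 = 10) = -5 (attained at k = 0)
  C[1][2] = min over k of (A[1][0] + B[0][2] = -1 + 10 = 9, A[1][1] + B[1][2] = -2 + 2 = 0, A[1][2] + B[2][2] = 10 + 4 = 14) = 0 (attained at k = 1)
  C[2][0] = min over k of (A[2][0] + B[0][0] = -2 + -5 = -7, A[2][1] + B[1][0] = -1 + 3 = 2, A[2][2] + B[2][0] = 0 + -5 = -5) = -7 (attained at k = 0)
  C[2][1] = min over k of (A[2][0] + B[0][1] = -2 + -4 = -6, A[2][1] + B[1][1] = -1 + 7 = 6, A[2][2] + B[2][1] = 0 + 0 = 0) = -6 (attained at k = 0)
  C[2][2] = min over k of (A[2][0] + B[0][2] = -2 + 10 = 8, A[2][1] + B[1][2] = -1 + 2 = 1, A[2][2] + B[2][2] = 0 + 4 = 4) = 1 (attained at k = 1)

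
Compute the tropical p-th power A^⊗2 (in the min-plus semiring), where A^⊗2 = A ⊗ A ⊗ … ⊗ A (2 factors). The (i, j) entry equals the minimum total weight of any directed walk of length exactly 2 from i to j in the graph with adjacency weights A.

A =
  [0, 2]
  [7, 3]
A^⊗2 =
  [0, 2]
  [7, 6]

Each entry (A^⊗2)_ij equals the minimum over all length-2 walks i = v_0 → v_1 → … → v_2 = j of Σ_t A[v_t][v_{t+1}]. For example, for (i, j) = (0, 1) we minimise over 2 possible intermediate vertex sequences; the minimum is 2, attained along the walk 0 → 0 → 1.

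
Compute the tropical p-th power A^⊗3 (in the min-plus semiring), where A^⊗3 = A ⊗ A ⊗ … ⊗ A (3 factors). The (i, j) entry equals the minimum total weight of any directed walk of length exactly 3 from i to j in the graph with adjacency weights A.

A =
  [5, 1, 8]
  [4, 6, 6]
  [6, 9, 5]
A^⊗3 =
  [10, 6, 12]
  [9, 10, 11]
  [11, 12, 13]

Each entry (A^⊗3)_ij equals the minimum over all length-3 walks i = v_0 → v_1 → … → v_3 = j of Σ_t A[v_t][v_{t+1}]. For example, for (i, j) = (0, 2) we minimise over 9 possible intermediate vertex sequences; the minimum is 12, attained along the walk 0 → 0 → 1 → 2.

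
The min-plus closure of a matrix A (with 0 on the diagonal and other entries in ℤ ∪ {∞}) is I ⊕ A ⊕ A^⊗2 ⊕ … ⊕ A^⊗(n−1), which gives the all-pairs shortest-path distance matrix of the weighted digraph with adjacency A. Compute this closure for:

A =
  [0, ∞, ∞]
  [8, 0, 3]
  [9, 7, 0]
Closure =
  [0, ∞, ∞]
  [8, 0, 3]
  [9, 7, 0]

This is the Floyd-Warshall all-pairs shortest-path computation. For each intermediate vertex k = 0, 1, …, 2, update dist[i][j] ← min(dist[i][j], dist[i][k] + dist[k][j]). The final matrix gives, for each (i, j), the minimum total weight of any directed path from i to j (possibly empty when i = j).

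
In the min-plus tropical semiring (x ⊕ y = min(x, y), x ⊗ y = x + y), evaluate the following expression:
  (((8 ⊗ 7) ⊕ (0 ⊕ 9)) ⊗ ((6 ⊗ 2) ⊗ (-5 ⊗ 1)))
(((8 ⊗ 7) ⊕ (0 ⊕ 9)) ⊗ ((6 ⊗ 2) ⊗ (-5 ⊗ 1))) = 4

Expand innermost to outermost. Recall ⊕ takes the minimum of its arguments and ⊗ takes their sum. Working out the expression (((8 ⊗ 7) ⊕ (0 ⊕ 9)) ⊗ ((6 ⊗ 2) ⊗ (-5 ⊗ 1))) gives 4.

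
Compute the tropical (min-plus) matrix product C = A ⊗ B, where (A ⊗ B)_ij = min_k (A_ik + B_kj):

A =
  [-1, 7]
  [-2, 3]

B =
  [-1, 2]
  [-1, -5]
A ⊗ B =
  [-2, 1]
  [-3, -2]

Apply the min-plus product entry-by-entry:
  C[0][0] = min over k of (A[0][0] + B[0][0] = -1 + -1 = -2, A[0][1] + B[1][0] = 7 + -1 = 6) = -2 (attained at k = 0)
  C[0][1] = min over k of (A[0][0] + B[0][1] = -1 + 2 = 1, A[0][1] + B[1][1] = 7 + -5 = 2) = 1 (attained at k = 0)
  C[1][0] = min over k of (A[1][0] + B[0][0] = -2 + -1 = -3, A[1][1] + B[1][0] = 3 + -1 = 2) = -3 (attained at k = 0)
  C[1][1] = min over k of (A[1][0] + B[0][1] = -2 + 2 = 0, A[1][1] + B[1][1] = 3 + -5 = -2) = -2 (attained at k = 1)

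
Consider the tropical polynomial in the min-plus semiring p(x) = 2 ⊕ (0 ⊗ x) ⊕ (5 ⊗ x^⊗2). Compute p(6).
p(6) = 2

A tropical monomial a ⊗ x^⊗i evaluates to a + i · x. Evaluating each term at x = 6:
  Term 0 contributes 2 + 0 · 6 = 2
  Term 1 contributes 0 + 1 · 6 = 6
  Term 2 contributes 5 + 2 · 6 = 17
p(6) = ⊕ of these = min[2, 6, 17] = 2.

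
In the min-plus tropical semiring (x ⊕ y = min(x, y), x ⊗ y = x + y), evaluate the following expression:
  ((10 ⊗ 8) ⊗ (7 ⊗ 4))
((10 ⊗ 8) ⊗ (7 ⊗ 4)) = 29

Expand innermost to outermost. Recall ⊕ takes the minimum of its arguments and ⊗ takes their sum. Working out the expression ((10 ⊗ 8) ⊗ (7 ⊗ 4)) gives 29.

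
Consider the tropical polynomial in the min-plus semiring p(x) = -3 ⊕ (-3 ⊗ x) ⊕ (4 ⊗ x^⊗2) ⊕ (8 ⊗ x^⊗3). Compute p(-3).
p(-3) = -6

A tropical monomial a ⊗ x^⊗i evaluates to a + i · x. Evaluating each term at x = -3:
  Term 0 contributes -3 + 0 · -3 = -3
  Term 1 contributes -3 + 1 · -3 = -6
  Term 2 contributes 4 + 2 · -3 = -2
  Term 3 contributes 8 + 3 · -3 = -1
p(-3) = ⊕ of these = min[-3, -6, -2, -1] = -6.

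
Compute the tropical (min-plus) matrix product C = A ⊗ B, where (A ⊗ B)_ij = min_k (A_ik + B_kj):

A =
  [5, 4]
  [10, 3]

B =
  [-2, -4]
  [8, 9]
A ⊗ B =
  [3, 1]
  [8, 6]

Apply the min-plus product entry-by-entry:
  C[0][0] = min over k of (A[0][0] + B[0][0] = 5 + -2 = 3, A[0][1] + B[1][0] = 4 + 8 = 12) = 3 (attained at k = 0)
  C[0][1] = min over k of (A[0][0] + B[0][1] = 5 + -4 = 1, A[0][1] + B[1][1] = 4 + 9 = 13) = 1 (attained at k = 0)
  C[1][0] = min over k of (A[1][0] + B[0][0] = 10 + -2 = 8, A[1][1] + B[1][0] = 3 + 8 = 11) = 8 (attained at k = 0)
  C[1][1] = min over k of (A[1][0] + B[0][1] = 10 + -4 = 6, A[1][1] + B[1][1] = 3 + 9 = 12) = 6 (attained at k = 0)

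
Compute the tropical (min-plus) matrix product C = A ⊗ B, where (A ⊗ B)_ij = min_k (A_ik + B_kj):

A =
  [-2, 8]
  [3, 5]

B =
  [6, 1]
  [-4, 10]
A ⊗ B =
  [4, -1]
  [1, 4]

Apply the min-plus product entry-by-entry:
  C[0][0] = min over k of (A[0][0] + B[0][0] = -2 + 6 = 4, A[0][1] + B[1][0] = 8 + -4 = 4) = 4 (attained at k = 0)
  C[0][1] = min over k of (A[0][0] + B[0][1] = -2 + 1 = -1, A[0][1] + B[1][1] = 8 + 10 = 18) = -1 (attained at k = 0)
  C[1][0] = min over k of (A[1][0] + B[0][0] = 3 + 6 = 9, A[1][1] + B[1][0] = 5 + -4 = 1) = 1 (attained at k = 1)
  C[1][1] = min over k of (A[1][0] + B[0][1] = 3 + 1 = 4, A[1][1] + B[1][1] = 5 + 10 = 15) = 4 (attained at k = 0)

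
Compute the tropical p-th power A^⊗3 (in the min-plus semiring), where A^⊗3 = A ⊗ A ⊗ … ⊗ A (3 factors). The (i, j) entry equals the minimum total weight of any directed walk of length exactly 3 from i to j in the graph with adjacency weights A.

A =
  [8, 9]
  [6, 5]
A^⊗3 =
  [20, 19]
  [16, 15]

Each entry (A^⊗3)_ij equals the minimum over all length-3 walks i = v_0 → v_1 → … → v_3 = j of Σ_t A[v_t][v_{t+1}]. For example, for (i, j) = (0, 1) we minimise over 4 possible intermediate vertex sequences; the minimum is 19, attained along the walk 0 → 1 → 1 → 1.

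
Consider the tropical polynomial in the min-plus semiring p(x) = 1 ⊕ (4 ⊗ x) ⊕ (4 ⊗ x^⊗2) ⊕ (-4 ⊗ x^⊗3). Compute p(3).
p(3) = 1

A tropical monomial a ⊗ x^⊗i evaluates to a + i · x. Evaluating each term at x = 3:
  Term 0 contributes 1 + 0 · 3 = 1
  Term 1 contributes 4 + 1 · 3 = 7
  Term 2 contributes 4 + 2 · 3 = 10
  Term 3 contributes -4 + 3 · 3 = 5
p(3) = ⊕ of these = min[1, 7, 10, 5] = 1.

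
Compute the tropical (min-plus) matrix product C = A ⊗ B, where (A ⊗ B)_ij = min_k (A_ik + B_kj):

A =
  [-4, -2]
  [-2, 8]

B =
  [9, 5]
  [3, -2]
A ⊗ B =
  [1, -4]
  [7, 3]

Apply the min-plus product entry-by-entry:
  C[0][0] = min over k of (A[0][0] + B[0][0] = -4 + 9 = 5, A[0][1] + B[1][0] = -2 + 3 = 1) = 1 (attained at k = 1)
  C[0][1] = min over k of (A[0][0] + B[0][1] = -4 + 5 = 1, A[0][1] + B[1][1] = -2 + -2 = -4) = -4 (attained at k = 1)
  C[1][0] = min over k of (A[1][0] + B[0][0] = -2 + 9 = 7, A[1][1] + B[1][0] = 8 + 3 = 11) = 7 (attained at k = 0)
  C[1][1] = min over k of (A[1][0] + B[0][1] = -2 + 5 = 3, A[1][1] + B[1][1] = 8 + -2 = 6) = 3 (attained at k = 0)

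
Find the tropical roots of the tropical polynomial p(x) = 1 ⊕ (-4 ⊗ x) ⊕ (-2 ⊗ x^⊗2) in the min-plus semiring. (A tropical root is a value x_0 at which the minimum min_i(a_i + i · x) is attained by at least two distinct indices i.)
Roots: {-2, 5}

Each tropical root is a break point of the lower envelope of the lines y = a_i + i · x (there are 3 lines, with slopes 0, 1, ..., 2). Only the lines that attain the minimum somewhere contribute to roots; other lines are dominated. Here the surviving (envelope) indices are i = 2, i = 1, i = 0.
Intersections between consecutive envelope lines give the roots: for adjacent envelope indices i < j the intersection is x = (a_i − a_j) / (j − i). Reading off the sorted break points: {-2, 5}.
Verification: at each break x_0, at least two indices attain the minimum of min_i(a_i + i · x_0).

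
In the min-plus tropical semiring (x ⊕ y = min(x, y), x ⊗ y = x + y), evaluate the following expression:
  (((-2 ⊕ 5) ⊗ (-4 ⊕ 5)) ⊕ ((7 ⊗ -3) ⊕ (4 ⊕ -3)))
(((-2 ⊕ 5) ⊗ (-4 ⊕ 5)) ⊕ ((7 ⊗ -3) ⊕ (4 ⊕ -3))) = -6

Expand innermost to outermost. Recall ⊕ takes the minimum of its arguments and ⊗ takes their sum. Working out the expression (((-2 ⊕ 5) ⊗ (-4 ⊕ 5)) ⊕ ((7 ⊗ -3) ⊕ (4 ⊕ -3))) gives -6.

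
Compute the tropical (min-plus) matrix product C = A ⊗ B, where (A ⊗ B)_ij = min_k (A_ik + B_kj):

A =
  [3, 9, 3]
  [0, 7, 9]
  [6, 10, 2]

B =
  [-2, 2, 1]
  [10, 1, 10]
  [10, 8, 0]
A ⊗ B =
  [1, 5, 3]
  [-2, 2, 1]
  [4, 8, 2]

Apply the min-plus product entry-by-entry:
  C[0][0] = min over k of (A[0][0] + B[0][0] = 3 + -2 = 1, A[0][1] + B[1][0] = 9 + 10 = 19, A[0][2] + B[2][0] = 3 + 10 = 13) = 1 (attained at k = 0)
  C[0][1] = min over k of (A[0][0] + B[0][1] = 3 + 2 = 5, A[0][1] + B[1][1] = 9 + 1 = 10, A[0][2] + B[2][1] = 3 + 8 = 11) = 5 (attained at k = 0)
  C[0][2] = min over k of (A[0][0] + B[0][2] = 3 + 1 = 4, A[0][1] + B[1][2] = 9 + 10 = 19, A[0][2] + B[2][2] = 3 + 0 = 3) = 3 (attained at k = 2)
  C[1][0] = min over k of (A[1][0] + B[0][0] = 0 + -2 = -2, A[1][1] + B[1][0] = 7 + 10 = 17, A[1][2] + B[2][0] = 9 + 10 = 19) = -2 (attained at k = 0)
  C[1][1] = min over k of (A[1][0] + B[0][1] = 0 + 2 = 2, A[1][1] + B[1][1] = 7 + 1 = 8, A[1][2] + B[2][1] = 9 + 8 = 17) = 2 (attained at k = 0)
  C[1][2] = min over k of (A[1][0] + B[0][2] = 0 + 1 = 1, A[1][1] + B[1][2] = 7 + 10 = 17, A[1][2] + B[2][2] = 9 + 0 = 9) = 1 (attained at k = 0)
  C[2][0] = min over k of (A[2][0] + B[0][0] = 6 + -2 = 4, A[2][1] + B[1][0] = 10 + 10 = 20, A[2][2] + B[2][0] = 2 + 10 = 12) = 4 (attained at k = 0)
  C[2][1] = min over k of (A[2][0] + B[0][1] = 6 + 2 = 8, A[2][1] + B[1][1] = 10 + 1 = 11, A[2][2] + B[2][1] = 2 + 8 = 10) = 8 (attained at k = 0)
  C[2][2] = min over k of (A[2][0] + B[0][2] = 6 + 1 = 7, A[2][1] + B[1][2] = 10 + 10 = 20, A[2][2] + B[2][2] = 2 + 0 = 2) = 2 (attained at k = 2)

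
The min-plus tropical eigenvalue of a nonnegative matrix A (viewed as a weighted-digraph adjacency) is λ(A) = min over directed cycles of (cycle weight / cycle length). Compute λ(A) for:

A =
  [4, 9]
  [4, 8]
λ(A) = 4

Enumerate directed cycles and compute their means (weight / length). Sample:
  cycle 0 → 0: weight = 4, length = 1, mean = 4/1 ≈ 4.000
  cycle 1 → 1: weight = 8, length = 1, mean = 8/1 ≈ 8.000
  cycle 0 → 1 → 0: weight = 13, length = 2, mean = 13/2 ≈ 6.500
  cycle 1 → 0 → 1: weight = 13, length = 2, mean = 13/2 ≈ 6.500
Minimum mean = 4.000, attained e.g. along the cycle 0 → 0 with weight 4 and length 1. So λ(A) = 4/1 = 4.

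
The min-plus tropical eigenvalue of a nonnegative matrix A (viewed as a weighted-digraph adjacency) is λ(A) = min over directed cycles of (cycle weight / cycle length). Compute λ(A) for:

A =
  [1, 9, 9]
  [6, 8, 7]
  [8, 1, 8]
λ(A) = 1

Enumerate directed cycles and compute their means (weight / length). Sample:
  cycle 0 → 0: weight = 1, length = 1, mean = 1/1 ≈ 1.000
  cycle 1 → 1: weight = 8, length = 1, mean = 8/1 ≈ 8.000
  cycle 2 → 2: weight = 8, length = 1, mean = 8/1 ≈ 8.000
  cycle 0 → 1 → 0: weight = 15, length = 2, mean = 15/2 ≈ 7.500
  cycle 0 → 2 → 0: weight = 17, length = 2, mean = 17/2 ≈ 8.500
  cycle 1 → 0 → 1: weight = 15, length = 2, mean = 15/2 ≈ 7.500
Minimum mean = 1.000, attained e.g. along the cycle 0 → 0 with weight 1 and length 1. So λ(A) = 1/1 = 1.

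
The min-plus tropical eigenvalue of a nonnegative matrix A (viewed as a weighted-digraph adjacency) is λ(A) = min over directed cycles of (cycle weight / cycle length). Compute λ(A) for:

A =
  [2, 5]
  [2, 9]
λ(A) = 2

Enumerate directed cycles and compute their means (weight / length). Sample:
  cycle 0 → 0: weight = 2, length = 1, mean = 2/1 ≈ 2.000
  cycle 1 → 1: weight = 9, length = 1, mean = 9/1 ≈ 9.000
  cycle 0 → 1 → 0: weight = 7, length = 2, mean = 7/2 ≈ 3.500
  cycle 1 → 0 → 1: weight = 7, length = 2, mean = 7/2 ≈ 3.500
Minimum mean = 2.000, attained e.g. along the cycle 0 → 0 with weight 2 and length 1. So λ(A) = 2/1 = 2.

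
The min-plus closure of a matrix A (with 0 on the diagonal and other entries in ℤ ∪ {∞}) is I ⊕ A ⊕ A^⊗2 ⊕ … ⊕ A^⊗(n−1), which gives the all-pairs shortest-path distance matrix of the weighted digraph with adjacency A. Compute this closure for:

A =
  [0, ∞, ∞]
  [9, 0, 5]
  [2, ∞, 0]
Closure =
  [0, ∞, ∞]
  [7, 0, 5]
  [2, ∞, 0]

This is the Floyd-Warshall all-pairs shortest-path computation. For each intermediate vertex k = 0, 1, …, 2, update dist[i][j] ← min(dist[i][j], dist[i][k] + dist[k][j]). The final matrix gives, for each (i, j), the minimum total weight of any directed path from i to j (possibly empty when i = j).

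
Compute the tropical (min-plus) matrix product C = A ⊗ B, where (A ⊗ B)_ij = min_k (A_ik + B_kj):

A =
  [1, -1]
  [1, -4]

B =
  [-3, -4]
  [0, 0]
A ⊗ B =
  [-2, -3]
  [-4, -4]

Apply the min-plus product entry-by-entry:
  C[0][0] = min over k of (A[0][0] + B[0][0] = 1 + -3 = -2, A[0][1] + B[1][0] = -1 + 0 = -1) = -2 (attained at k = 0)
  C[0][1] = min over k of (A[0][0] + B[0][1] = 1 + -4 = -3, A[0][1] + B[1][1] = -1 + 0 = -1) = -3 (attained at k = 0)
  C[1][0] = min over k of (A[1][0] + B[0][0] = 1 + -3 = -2, A[1][1] + B[1][0] = -4 + 0 = -4) = -4 (attained at k = 1)
  C[1][1] = min over k of (A[1][0] + B[0][1] = 1 + -4 = -3, A[1][1] + B[1][1] = -4 + 0 = -4) = -4 (attained at k = 1)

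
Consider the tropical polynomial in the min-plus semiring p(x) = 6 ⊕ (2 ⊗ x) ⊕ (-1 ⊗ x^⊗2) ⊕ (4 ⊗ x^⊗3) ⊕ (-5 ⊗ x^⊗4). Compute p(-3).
p(-3) = -17

A tropical monomial a ⊗ x^⊗i evaluates to a + i · x. Evaluating each term at x = -3:
  Term 0 contributes 6 + 0 · -3 = 6
  Term 1 contributes 2 + 1 · -3 = -1
  Term 2 contributes -1 + 2 · -3 = -7
  Term 3 contributes 4 + 3 · -3 = -5
  Term 4 contributes -5 + 4 · -3 = -17
p(-3) = ⊕ of these = min[6, -1, -7, -5, -17] = -17.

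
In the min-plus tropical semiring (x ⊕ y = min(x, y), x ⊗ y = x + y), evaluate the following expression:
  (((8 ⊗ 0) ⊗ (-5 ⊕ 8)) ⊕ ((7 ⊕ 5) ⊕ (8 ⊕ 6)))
(((8 ⊗ 0) ⊗ (-5 ⊕ 8)) ⊕ ((7 ⊕ 5) ⊕ (8 ⊕ 6))) = 3

Expand innermost to outermost. Recall ⊕ takes the minimum of its arguments and ⊗ takes their sum. Working out the expression (((8 ⊗ 0) ⊗ (-5 ⊕ 8)) ⊕ ((7 ⊕ 5) ⊕ (8 ⊕ 6))) gives 3.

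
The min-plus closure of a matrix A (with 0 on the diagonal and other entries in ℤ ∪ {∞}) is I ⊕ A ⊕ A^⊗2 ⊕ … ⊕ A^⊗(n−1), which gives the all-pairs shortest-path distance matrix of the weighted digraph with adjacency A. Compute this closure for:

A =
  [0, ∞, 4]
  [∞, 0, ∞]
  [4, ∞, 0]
Closure =
  [0, ∞, 4]
  [∞, 0, ∞]
  [4, ∞, 0]

This is the Floyd-Warshall all-pairs shortest-path computation. For each intermediate vertex k = 0, 1, …, 2, update dist[i][j] ← min(dist[i][j], dist[i][k] + dist[k][j]). The final matrix gives, for each (i, j), the minimum total weight of any directed path from i to j (possibly empty when i = j).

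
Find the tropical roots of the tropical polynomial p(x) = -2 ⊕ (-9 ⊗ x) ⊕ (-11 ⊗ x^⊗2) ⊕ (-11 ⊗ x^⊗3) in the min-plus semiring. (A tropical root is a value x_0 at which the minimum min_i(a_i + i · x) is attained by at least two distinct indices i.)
Roots: {0, 2, 7}

Each tropical root is a break point of the lower envelope of the lines y = a_i + i · x (there are 4 lines, with slopes 0, 1, ..., 3). Only the lines that attain the minimum somewhere contribute to roots; other lines are dominated. Here the surviving (envelope) indices are i = 3, i = 2, i = 1, i = 0.
Intersections between consecutive envelope lines give the roots: for adjacent envelope indices i < j the intersection is x = (a_i − a_j) / (j − i). Reading off the sorted break points: {0, 2, 7}.
Verification: at each break x_0, at least two indices attain the minimum of min_i(a_i + i · x_0).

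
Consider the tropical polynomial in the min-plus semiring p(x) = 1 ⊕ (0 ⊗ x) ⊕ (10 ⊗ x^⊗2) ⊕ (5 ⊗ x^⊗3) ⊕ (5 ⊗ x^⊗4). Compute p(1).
p(1) = 1

A tropical monomial a ⊗ x^⊗i evaluates to a + i · x. Evaluating each term at x = 1:
  Term 0 contributes 1 + 0 · 1 = 1
  Term 1 contributes 0 + 1 · 1 = 1
  Term 2 contributes 10 + 2 · 1 = 12
  Term 3 contributes 5 + 3 · 1 = 8
  Term 4 contributes 5 + 4 · 1 = 9
p(1) = ⊕ of these = min[1, 1, 12, 8, 9] = 1.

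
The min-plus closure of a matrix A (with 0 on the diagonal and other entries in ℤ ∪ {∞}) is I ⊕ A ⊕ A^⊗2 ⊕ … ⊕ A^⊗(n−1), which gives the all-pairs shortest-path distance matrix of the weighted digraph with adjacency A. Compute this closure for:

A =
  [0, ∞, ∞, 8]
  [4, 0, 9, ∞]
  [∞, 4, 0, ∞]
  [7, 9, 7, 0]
Closure =
  [0, 17, 15, 8]
  [4, 0, 9, 12]
  [8, 4, 0, 16]
  [7, 9, 7, 0]

This is the Floyd-Warshall all-pairs shortest-path computation. For each intermediate vertex k = 0, 1, …, 3, update dist[i][j] ← min(dist[i][j], dist[i][k] + dist[k][j]). The final matrix gives, for each (i, j), the minimum total weight of any directed path from i to j (possibly empty when i = j).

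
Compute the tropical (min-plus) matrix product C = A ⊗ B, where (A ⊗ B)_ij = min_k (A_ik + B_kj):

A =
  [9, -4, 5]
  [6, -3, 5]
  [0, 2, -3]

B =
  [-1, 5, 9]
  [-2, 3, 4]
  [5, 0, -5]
A ⊗ B =
  [-6, -1, 0]
  [-5, 0, 0]
  [-1, -3, -8]

Apply the min-plus product entry-by-entry:
  C[0][0] = min over k of (A[0][0] + B[0][0] = 9 + -1 = 8, A[0][1] + B[1][0] = -4 + -2 = -6, A[0][2] + B[2][0] = 5 + 5 = 10) = -6 (attained at k = 1)
  C[0][1] = min over k of (A[0][0] + B[0][1] = 9 + 5 = 14, A[0][1] + B[1][1] = -4 + 3 = -1, A[0][2] + B[2][1] = 5 + 0 = 5) = -1 (attained at k = 1)
  C[0][2] = min over k of (A[0][0] + B[0][2] = 9 + 9 = 18, A[0][1] + B[1][2] = -4 + 4 = 0, A[0][2] + B[2][2] = 5 + -5 = 0) = 0 (attained at k = 1)
  C[1][0] = min over k of (A[1][0] + B[0][0] = 6 + -1 = 5, A[1][1] + B[1][0] = -3 + -2 = -5, A[1][2] + B[2][0] = 5 + 5 = 10) = -5 (attained at k = 1)
  C[1][1] = min over k of (A[1][0] + B[0][1] = 6 + 5 = 11, A[1][1] + B[1][1] = -3 + 3 = 0, A[1][2] + B[2][1] = 5 + 0 = 5) = 0 (attained at k = 1)
  C[1][2] = min over k of (A[1][0] + B[0][2] = 6 + 9 = 15, A[1][1] + B[1][2] = -3 + 4 = 1, A[1][2] + B[2][2] = 5 + -5 = 0) = 0 (attained at k = 2)
  C[2][0] = min over k of (A[2][0] + B[0][0] = 0 + -1 = -1, A[2][1] + B[1][0] = 2 + -2 = 0, A[2][2] + B[2][0] = -3 + 5 = 2) = -1 (attained at k = 0)
  C[2][1] = min over k of (A[2][0] + B[0][1] = 0 + 5 = 5, A[2][1] + B[1][1] = 2 + 3 = 5, A[2][2] + B[2][1] = -3 + 0 = -3) = -3 (attained at k = 2)
  C[2][2] = min over k of (A[2][0] + B[0][2] = 0 + 9 = 9, A[2][1] + B[1][2] = 2 + 4 = 6, A[2][2] + B[2][2] = -3 + -5 = -8) = -8 (attained at k = 2)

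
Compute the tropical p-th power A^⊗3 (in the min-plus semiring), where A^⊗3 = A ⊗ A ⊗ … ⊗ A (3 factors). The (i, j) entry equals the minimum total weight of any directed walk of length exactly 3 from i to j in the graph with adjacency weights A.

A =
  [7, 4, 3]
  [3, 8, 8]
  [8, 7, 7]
A^⊗3 =
  [13, 11, 10]
  [10, 13, 13]
  [15, 14, 13]

Each entry (A^⊗3)_ij equals the minimum over all length-3 walks i = v_0 → v_1 → … → v_3 = j of Σ_t A[v_t][v_{t+1}]. For example, for (i, j) = (0, 2) we minimise over 9 possible intermediate vertex sequences; the minimum is 10, attained along the walk 0 → 1 → 0 → 2.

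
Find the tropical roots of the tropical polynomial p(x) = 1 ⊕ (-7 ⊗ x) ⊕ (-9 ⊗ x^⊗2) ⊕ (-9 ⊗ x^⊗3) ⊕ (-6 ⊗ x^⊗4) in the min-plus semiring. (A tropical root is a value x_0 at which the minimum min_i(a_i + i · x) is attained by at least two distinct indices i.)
Roots: {-3, 0, 2, 8}

Each tropical root is a break point of the lower envelope of the lines y = a_i + i · x (there are 5 lines, with slopes 0, 1, ..., 4). Only the lines that attain the minimum somewhere contribute to roots; other lines are dominated. Here the surviving (envelope) indices are i = 4, i = 3, i = 2, i = 1, i = 0.
Intersections between consecutive envelope lines give the roots: for adjacent envelope indices i < j the intersection is x = (a_i − a_j) / (j − i). Reading off the sorted break points: {-3, 0, 2, 8}.
Verification: at each break x_0, at least two indices attain the minimum of min_i(a_i + i · x_0).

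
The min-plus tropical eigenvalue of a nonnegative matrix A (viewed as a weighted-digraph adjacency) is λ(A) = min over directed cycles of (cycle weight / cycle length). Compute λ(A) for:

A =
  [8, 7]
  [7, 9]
λ(A) = 7

Enumerate directed cycles and compute their means (weight / length). Sample:
  cycle 0 → 0: weight = 8, length = 1, mean = 8/1 ≈ 8.000
  cycle 1 → 1: weight = 9, length = 1, mean = 9/1 ≈ 9.000
  cycle 0 → 1 → 0: weight = 14, length = 2, mean = 14/2 ≈ 7.000
  cycle 1 → 0 → 1: weight = 14, length = 2, mean = 14/2 ≈ 7.000
Minimum mean = 7.000, attained e.g. along the cycle 0 → 1 → 0 with weight 14 and length 2. So λ(A) = 14/2 = 7.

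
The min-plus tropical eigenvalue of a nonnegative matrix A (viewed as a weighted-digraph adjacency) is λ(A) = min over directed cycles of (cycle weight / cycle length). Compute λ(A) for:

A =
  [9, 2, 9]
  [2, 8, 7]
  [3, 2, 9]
λ(A) = 2

Enumerate directed cycles and compute their means (weight / length). Sample:
  cycle 0 → 0: weight = 9, length = 1, mean = 9/1 ≈ 9.000
  cycle 1 → 1: weight = 8, length = 1, mean = 8/1 ≈ 8.000
  cycle 2 → 2: weight = 9, length = 1, mean = 9/1 ≈ 9.000
  cycle 0 → 1 → 0: weight = 4, length = 2, mean = 4/2 ≈ 2.000
  cycle 0 → 2 → 0: weight = 12, length = 2, mean = 12/2 ≈ 6.000
  cycle 1 → 0 → 1: weight = 4, length = 2, mean = 4/2 ≈ 2.000
Minimum mean = 2.000, attained e.g. along the cycle 0 → 1 → 0 with weight 4 and length 2. So λ(A) = 4/2 = 2.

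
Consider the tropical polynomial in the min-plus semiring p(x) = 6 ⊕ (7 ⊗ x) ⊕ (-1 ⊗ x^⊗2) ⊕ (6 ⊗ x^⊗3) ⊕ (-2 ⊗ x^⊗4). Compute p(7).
p(7) = 6

A tropical monomial a ⊗ x^⊗i evaluates to a + i · x. Evaluating each term at x = 7:
  Term 0 contributes 6 + 0 · 7 = 6
  Term 1 contributes 7 + 1 · 7 = 14
  Term 2 contributes -1 + 2 · 7 = 13
  Term 3 contributes 6 + 3 · 7 = 27
  Term 4 contributes -2 + 4 · 7 = 26
p(7) = ⊕ of these = min[6, 14, 13, 27, 26] = 6.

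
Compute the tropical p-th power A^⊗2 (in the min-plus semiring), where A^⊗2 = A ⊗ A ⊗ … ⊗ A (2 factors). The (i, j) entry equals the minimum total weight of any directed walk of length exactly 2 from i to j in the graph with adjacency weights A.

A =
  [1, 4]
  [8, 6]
A^⊗2 =
  [2, 5]
  [9, 12]

Each entry (A^⊗2)_ij equals the minimum over all length-2 walks i = v_0 → v_1 → … → v_2 = j of Σ_t A[v_t][v_{t+1}]. For example, for (i, j) = (0, 1) we minimise over 2 possible intermediate vertex sequences; the minimum is 5, attained along the walk 0 → 0 → 1.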